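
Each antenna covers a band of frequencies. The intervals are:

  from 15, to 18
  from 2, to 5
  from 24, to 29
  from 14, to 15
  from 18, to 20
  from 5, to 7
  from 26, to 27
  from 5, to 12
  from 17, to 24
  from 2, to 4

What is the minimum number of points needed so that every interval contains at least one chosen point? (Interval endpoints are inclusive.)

5

Sort by right endpoint; whenever an interval is uncovered, place a point at its right end.
Sorted: [2,4] [2,5] [5,7] [5,12] [14,15] [15,18] [18,20] [17,24] [26,27] [24,29]
{[2,4],[2,5]} hit by 4; {[5,7],[5,12]} hit by 7; {[14,15],[15,18]} hit by 15; {[18,20],[17,24]} hit by 20; {[26,27],[24,29]} hit by 27.
Points: 4, 7, 15, 20, 27 (5 total).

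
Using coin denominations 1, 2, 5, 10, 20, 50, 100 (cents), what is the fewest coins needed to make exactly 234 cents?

Greedy: take as many of the largest coin as possible, then repeat with the remainder.
234 − 2×100→34 − 1×20→14 − 1×10→4 − 2×2→0
Total coins = 2 + 1 + 1 + 2 = 6

6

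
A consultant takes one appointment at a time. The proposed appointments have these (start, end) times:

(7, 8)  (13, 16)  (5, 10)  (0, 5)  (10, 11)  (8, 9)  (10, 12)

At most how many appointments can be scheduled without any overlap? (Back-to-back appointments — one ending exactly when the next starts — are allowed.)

Sort by end time and greedily take each interval whose start is ≥ the last chosen end.
By end time: (0,5), (7,8), (8,9), (5,10), (10,11), (10,12), (13,16).
Pick (0,5); next start ≥ 5 → (7,8); next start ≥ 8 → (8,9); next start ≥ 9 → (10,11); next start ≥ 11 → (13,16).
Selected 5 appointments.

5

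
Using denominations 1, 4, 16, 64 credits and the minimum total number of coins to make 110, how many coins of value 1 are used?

2

110 − 1×64→46 − 2×16→14 − 3×4→2 − 2×1→0
Count of 1: 2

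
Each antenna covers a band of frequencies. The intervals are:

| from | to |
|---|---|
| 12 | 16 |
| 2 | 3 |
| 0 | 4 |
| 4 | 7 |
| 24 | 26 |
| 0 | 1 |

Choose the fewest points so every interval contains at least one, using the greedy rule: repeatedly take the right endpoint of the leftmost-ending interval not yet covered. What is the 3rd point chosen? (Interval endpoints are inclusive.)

Sorted: [0,1] [2,3] [0,4] [4,7] [12,16] [24,26]
{[0,1]} hit by 1; {[2,3],[0,4]} hit by 3; {[4,7]} hit by 7; {[12,16]} hit by 16; {[24,26]} hit by 26.
Points: 1, 3, 7, 16, 26 (5 total).

7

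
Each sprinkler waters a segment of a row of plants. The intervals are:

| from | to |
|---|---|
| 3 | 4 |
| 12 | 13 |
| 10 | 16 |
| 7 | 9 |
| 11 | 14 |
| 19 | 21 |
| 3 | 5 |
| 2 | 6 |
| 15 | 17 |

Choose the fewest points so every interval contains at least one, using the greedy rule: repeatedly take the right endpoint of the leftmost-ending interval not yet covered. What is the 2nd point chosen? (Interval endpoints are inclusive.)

9

By right end: [3,4]  [3,5]  [2,6]  [7,9]  [12,13]  [11,14]  [10,16]  [15,17]  [19,21]
[3,4] uncovered → point at 4; [7,9] uncovered → point at 9; [12,13] uncovered → point at 13; [15,17] uncovered → point at 17; [19,21] uncovered → point at 21.
Points: 4, 9, 13, 17, 21 (5 total).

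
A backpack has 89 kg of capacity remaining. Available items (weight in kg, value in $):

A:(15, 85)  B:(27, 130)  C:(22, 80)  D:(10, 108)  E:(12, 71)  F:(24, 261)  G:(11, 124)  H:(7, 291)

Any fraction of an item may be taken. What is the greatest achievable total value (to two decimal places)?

Sort by value per unit weight and fill in that order.
Ratios (sorted): H 41.57, G 11.27, F 10.88, D 10.80, E 5.92, A 5.67, B 4.81, C 3.64
take H (7 @ 291); take G (11 @ 124); take F (24 @ 261); take D (10 @ 108); take E (12 @ 71); take A (15 @ 85); take 10/27 of B → 48.15. Capacity used 89/89.
Total value = 988.15

988.15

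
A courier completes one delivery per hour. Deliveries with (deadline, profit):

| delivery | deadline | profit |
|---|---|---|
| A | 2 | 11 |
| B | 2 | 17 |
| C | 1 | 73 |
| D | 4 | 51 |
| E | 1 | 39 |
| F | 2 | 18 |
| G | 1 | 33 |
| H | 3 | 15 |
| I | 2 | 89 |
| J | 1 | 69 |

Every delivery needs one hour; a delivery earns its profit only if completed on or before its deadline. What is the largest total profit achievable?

228

Take jobs in profit order; each goes to the latest open slot no later than its deadline.
By profit: I(d2,89), C(d1,73), J(d1,69), D(d4,51), E(d1,39), G(d1,33), F(d2,18), B(d2,17), H(d3,15), A(d2,11)
I→slot 2; C→slot 1; J skipped; D→slot 4; E skipped; G skipped; F skipped; B skipped; H→slot 3; A skipped.
Profit = 73 + 89 + 15 + 51 = 228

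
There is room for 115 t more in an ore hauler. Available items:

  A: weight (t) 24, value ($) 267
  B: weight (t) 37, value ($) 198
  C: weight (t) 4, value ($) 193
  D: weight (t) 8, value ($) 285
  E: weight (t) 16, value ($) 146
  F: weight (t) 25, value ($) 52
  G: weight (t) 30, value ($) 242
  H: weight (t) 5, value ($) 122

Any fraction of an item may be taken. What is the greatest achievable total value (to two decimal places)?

1404.84

Order: C (193/4=48.25) > D (285/8=35.62) > H (122/5=24.40) > A (267/24=11.12) > E (146/16=9.12) > G (242/30=8.07) > B (198/37=5.35) > F (52/25=2.08)
Fill: take C (4 @ 193) → take D (8 @ 285) → take H (5 @ 122) → take A (24 @ 267) → take E (16 @ 146) → take G (30 @ 242) → take 28/37 of B → 149.84; 115/115 used.
Total value = 1404.84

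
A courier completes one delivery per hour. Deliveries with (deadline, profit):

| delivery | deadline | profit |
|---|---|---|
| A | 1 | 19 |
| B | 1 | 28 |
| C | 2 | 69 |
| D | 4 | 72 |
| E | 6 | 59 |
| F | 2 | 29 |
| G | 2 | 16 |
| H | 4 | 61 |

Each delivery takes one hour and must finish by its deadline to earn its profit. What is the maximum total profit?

290

Take jobs in profit order; each goes to the latest open slot no later than its deadline.
By profit: D(d4,72), C(d2,69), H(d4,61), E(d6,59), F(d2,29), B(d1,28), A(d1,19), G(d2,16)
D→slot 4; C→slot 2; H→slot 3; E→slot 6; F→slot 1; B skipped; A skipped; G skipped.
Profit = 29 + 69 + 61 + 72 + 59 = 290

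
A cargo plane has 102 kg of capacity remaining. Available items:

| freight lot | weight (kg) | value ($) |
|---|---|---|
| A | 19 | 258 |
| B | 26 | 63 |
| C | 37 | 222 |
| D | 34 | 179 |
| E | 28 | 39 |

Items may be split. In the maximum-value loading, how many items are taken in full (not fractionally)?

Sort by value per unit weight and fill in that order.
Order: A (258/19=13.58) > C (222/37=6.00) > D (179/34=5.26) > B (63/26=2.42) > E (39/28=1.39)
Fill: take A (19 @ 258) → take C (37 @ 222) → take D (34 @ 179) → take 12/26 of B → 29.08; 102/102 used.
3 item(s) taken whole; one partial (take 12/26 of B).

3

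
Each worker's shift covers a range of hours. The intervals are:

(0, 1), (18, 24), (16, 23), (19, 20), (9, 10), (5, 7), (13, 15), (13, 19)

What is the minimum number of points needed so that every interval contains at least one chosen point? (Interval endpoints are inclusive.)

Sort by right endpoint; whenever an interval is uncovered, place a point at its right end.
Sorted: [0,1] [5,7] [9,10] [13,15] [13,19] [19,20] [16,23] [18,24]
{[0,1]} hit by 1; {[5,7]} hit by 7; {[9,10]} hit by 10; {[13,15],[13,19]} hit by 15; {[19,20],[16,23],[18,24]} hit by 20.
Points: 1, 7, 10, 15, 20 (5 total).

5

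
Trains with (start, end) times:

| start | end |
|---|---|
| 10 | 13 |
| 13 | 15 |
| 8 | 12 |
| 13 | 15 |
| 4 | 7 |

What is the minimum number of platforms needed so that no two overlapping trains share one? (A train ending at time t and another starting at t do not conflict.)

2

Count concurrent intervals with a sweep; the peak is the room count.
starts: [4, 8, 10, 13, 13]
ends:   [7, 12, 13, 15, 15]
s4→1 e7→0 s8→1 s10→2  — peak 2.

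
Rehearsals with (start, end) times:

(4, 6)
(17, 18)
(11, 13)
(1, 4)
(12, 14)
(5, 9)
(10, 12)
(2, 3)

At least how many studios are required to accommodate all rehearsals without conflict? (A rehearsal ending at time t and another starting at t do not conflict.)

Events (time:±→running): 1:+→1 2:+→2 … peak 2.

2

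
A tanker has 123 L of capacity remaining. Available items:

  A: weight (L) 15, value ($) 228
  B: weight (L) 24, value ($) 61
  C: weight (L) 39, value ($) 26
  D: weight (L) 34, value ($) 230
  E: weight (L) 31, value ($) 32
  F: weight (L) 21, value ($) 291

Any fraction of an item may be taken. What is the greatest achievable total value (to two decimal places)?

Order: A (228/15=15.20) > F (291/21=13.86) > D (230/34=6.76) > B (61/24=2.54) > E (32/31=1.03) > C (26/39=0.67)
Fill: take A (15 @ 228) → take F (21 @ 291) → take D (34 @ 230) → take B (24 @ 61) → take 29/31 of E → 29.94; 123/123 used.
Total value = 839.94

839.94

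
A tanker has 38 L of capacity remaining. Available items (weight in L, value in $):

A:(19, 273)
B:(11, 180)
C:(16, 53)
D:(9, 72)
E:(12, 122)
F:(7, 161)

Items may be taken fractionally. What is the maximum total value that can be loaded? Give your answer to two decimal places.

Sort by value per unit weight and fill in that order.
Ratios (sorted): F 23.00, B 16.36, A 14.37, E 10.17, D 8.00, C 3.31
take F (7 @ 161); take B (11 @ 180); take A (19 @ 273); take 1/12 of E → 10.17. Capacity used 38/38.
Total value = 624.17

624.17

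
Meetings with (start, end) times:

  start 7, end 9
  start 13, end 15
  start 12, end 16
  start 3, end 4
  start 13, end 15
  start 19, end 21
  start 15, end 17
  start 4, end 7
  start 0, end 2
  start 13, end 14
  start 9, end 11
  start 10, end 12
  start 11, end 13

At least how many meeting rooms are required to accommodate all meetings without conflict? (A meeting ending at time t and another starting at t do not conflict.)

Count concurrent intervals with a sweep; the peak is the room count.
Events (time:±→running): 0:+→1 2:-→0 3:+→1 4:-→0 4:+→1 7:-→0 7:+→1 9:-→0 9:+→1 10:+→2 11:-→1 11:+→2 12:-→1 12:+→2 13:-→1 13:+→2 13:+→3 13:+→4 … peak 4.

4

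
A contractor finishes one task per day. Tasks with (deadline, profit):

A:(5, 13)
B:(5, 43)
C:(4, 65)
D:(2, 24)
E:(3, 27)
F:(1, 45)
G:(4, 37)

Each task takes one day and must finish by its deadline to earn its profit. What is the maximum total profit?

217

Sort by profit descending; place each in the latest free slot ≤ its deadline.
By profit: C(d4,65), F(d1,45), B(d5,43), G(d4,37), E(d3,27), D(d2,24), A(d5,13)
C→slot 4; F→slot 1; B→slot 5; G→slot 3; E→slot 2; D skipped; A skipped.
Profit = 45 + 27 + 37 + 65 + 43 = 217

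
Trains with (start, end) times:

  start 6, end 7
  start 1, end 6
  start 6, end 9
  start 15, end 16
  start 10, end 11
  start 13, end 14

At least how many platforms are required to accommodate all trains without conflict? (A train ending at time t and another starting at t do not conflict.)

2

starts: [1, 6, 6, 10, 13, 15]
ends:   [6, 7, 9, 11, 14, 16]
s1→1 e6→0 s6→1 s6→2  — peak 2.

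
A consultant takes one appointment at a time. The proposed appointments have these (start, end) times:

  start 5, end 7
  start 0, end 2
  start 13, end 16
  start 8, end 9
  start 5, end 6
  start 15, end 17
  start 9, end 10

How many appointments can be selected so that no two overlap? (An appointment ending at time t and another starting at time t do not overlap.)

5

By end time: (0,2), (5,6), (5,7), (8,9), (9,10), (13,16), (15,17).
Pick (0,2); next start ≥ 2 → (5,6); next start ≥ 6 → (8,9); next start ≥ 9 → (9,10); next start ≥ 10 → (13,16).
Selected 5 appointments.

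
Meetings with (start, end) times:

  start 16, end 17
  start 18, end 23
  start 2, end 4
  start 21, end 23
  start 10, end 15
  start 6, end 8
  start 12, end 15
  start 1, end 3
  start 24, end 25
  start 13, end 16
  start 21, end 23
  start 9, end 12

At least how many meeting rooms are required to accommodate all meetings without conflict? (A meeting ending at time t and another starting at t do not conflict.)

3

Count concurrent intervals with a sweep; the peak is the room count.
starts: [1, 2, 6, 9, 10, 12, 13, 16, 18, 21, 21, 24]
ends:   [3, 4, 8, 12, 15, 15, 16, 17, 23, 23, 23, 25]
s1→1 s2→2 e3→1 e4→0 s6→1 e8→0 s9→1 s10→2 e12→1 s12→2 s13→3  — peak 3.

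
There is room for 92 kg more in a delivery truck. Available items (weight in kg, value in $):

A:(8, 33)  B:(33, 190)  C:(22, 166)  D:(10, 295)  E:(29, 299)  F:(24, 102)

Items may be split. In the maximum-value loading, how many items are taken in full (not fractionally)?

Ratios (sorted): D 29.50, E 10.31, C 7.55, B 5.76, F 4.25, A 4.12
take D (10 @ 295); take E (29 @ 299); take C (22 @ 166); take 31/33 of B → 178.48. Capacity used 92/92.
3 item(s) taken whole; one partial (take 31/33 of B).

3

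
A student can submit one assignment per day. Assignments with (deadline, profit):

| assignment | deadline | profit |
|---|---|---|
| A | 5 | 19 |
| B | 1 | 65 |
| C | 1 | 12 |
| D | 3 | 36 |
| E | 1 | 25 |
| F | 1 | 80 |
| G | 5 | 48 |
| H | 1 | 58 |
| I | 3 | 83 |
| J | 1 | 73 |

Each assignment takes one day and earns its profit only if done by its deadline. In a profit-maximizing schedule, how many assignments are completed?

5

By profit: I(d3,83), F(d1,80), J(d1,73), B(d1,65), H(d1,58), G(d5,48), D(d3,36), E(d1,25), A(d5,19), C(d1,12)
I→slot 3; F→slot 1; J skipped; B skipped; H skipped; G→slot 5; D→slot 2; E skipped; A→slot 4; C skipped.
5 of 10 scheduled.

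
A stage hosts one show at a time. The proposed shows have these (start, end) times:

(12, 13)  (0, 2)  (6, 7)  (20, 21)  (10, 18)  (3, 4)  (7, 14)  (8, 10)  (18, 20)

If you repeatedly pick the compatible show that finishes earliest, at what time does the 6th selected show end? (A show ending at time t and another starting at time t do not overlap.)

20

Sorted by end: (0,2)  (3,4)  (6,7)  (8,10)  (12,13)  (7,14)  (10,18)  (18,20)  (20,21)
take (0,2); take (3,4); take (6,7); take (8,10); take (12,13); skip (7,14); take (18,20); take (20,21).
Selected: (0,2) (3,4) (6,7) (8,10) (12,13) (18,20) (20,21)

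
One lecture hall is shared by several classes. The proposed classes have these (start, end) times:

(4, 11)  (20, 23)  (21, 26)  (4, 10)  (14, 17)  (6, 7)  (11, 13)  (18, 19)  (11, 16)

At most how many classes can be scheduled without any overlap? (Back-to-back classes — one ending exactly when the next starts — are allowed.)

5

Sort by end time and greedily take each interval whose start is ≥ the last chosen end.
Sorted by end: (6,7)  (4,10)  (4,11)  (11,13)  (11,16)  (14,17)  (18,19)  (20,23)  (21,26)
take (6,7); take (11,13); take (14,17); take (18,19); take (20,23); skip (21,26).
Selected 5 classes.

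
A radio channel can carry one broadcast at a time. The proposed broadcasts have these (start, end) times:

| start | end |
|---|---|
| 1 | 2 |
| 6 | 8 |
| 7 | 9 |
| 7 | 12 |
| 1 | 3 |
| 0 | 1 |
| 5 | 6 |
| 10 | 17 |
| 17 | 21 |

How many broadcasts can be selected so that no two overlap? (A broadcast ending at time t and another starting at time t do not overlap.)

Sort by end time and greedily take each interval whose start is ≥ the last chosen end.
Sorted by end: (0,1)  (1,2)  (1,3)  (5,6)  (6,8)  (7,9)  (7,12)  (10,17)  (17,21)
take (0,1); take (1,2); take (5,6); take (6,8); skip (7,9); take (10,17); take (17,21).
Selected 6 broadcasts.

6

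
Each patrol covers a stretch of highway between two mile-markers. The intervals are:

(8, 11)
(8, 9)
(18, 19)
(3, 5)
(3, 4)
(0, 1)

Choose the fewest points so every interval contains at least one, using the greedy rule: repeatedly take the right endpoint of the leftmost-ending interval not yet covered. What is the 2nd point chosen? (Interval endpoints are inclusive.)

Process intervals by earliest right end; each time one isn't hit yet, stab at its right endpoint.
By right end: [0,1]  [3,4]  [3,5]  [8,9]  [8,11]  [18,19]
[0,1] uncovered → point at 1; [3,4] uncovered → point at 4; [8,9] uncovered → point at 9; [18,19] uncovered → point at 19.
Points: 1, 4, 9, 19 (4 total).

4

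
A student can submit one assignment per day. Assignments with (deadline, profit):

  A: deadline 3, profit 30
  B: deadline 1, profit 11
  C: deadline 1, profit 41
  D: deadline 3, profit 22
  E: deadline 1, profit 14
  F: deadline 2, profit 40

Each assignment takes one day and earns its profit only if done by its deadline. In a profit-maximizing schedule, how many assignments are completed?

3

Profit order: C=41 F=40 A=30 D=22 E=14 B=11
Assign: C→slot 1, F→slot 2, A→slot 3, D skipped, E skipped, B skipped.
Slots: [1:C] [2:F] [3:A]
3 of 6 scheduled.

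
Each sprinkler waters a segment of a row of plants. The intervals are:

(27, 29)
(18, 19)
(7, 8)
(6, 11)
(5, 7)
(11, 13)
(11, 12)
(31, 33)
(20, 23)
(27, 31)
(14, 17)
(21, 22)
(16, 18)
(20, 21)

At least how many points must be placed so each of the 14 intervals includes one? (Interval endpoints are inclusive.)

Sort by right endpoint; whenever an interval is uncovered, place a point at its right end.
By right end: [5,7]  [7,8]  [6,11]  [11,12]  [11,13]  [14,17]  [16,18]  [18,19]  [20,21]  [21,22]  [20,23]  [27,29]  [27,31]  [31,33]
[5,7] uncovered → point at 7; [11,12] uncovered → point at 12; [14,17] uncovered → point at 17; [18,19] uncovered → point at 19; [20,21] uncovered → point at 21; [27,29] uncovered → point at 29; [31,33] uncovered → point at 33.
Points: 7, 12, 17, 19, 21, 29, 33 (7 total).

7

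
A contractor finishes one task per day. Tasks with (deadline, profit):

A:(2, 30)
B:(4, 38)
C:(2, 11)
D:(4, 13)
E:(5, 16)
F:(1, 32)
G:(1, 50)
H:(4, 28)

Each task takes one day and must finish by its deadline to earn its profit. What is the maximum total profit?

162

Profit order: G=50 B=38 F=32 A=30 H=28 E=16 D=13 C=11
Assign: G→slot 1, B→slot 4, F skipped, A→slot 2, H→slot 3, E→slot 5, D skipped, C skipped.
Slots: [1:G] [2:A] [3:H] [4:B] [5:E]
Profit = 50 + 30 + 28 + 38 + 16 = 162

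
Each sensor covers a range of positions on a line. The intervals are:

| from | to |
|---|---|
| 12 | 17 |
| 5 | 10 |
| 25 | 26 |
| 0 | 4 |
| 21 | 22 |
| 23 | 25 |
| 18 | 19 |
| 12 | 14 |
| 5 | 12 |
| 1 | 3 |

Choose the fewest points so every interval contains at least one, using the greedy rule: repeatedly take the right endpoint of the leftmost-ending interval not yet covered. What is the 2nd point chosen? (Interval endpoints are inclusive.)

By right end: [1,3]  [0,4]  [5,10]  [5,12]  [12,14]  [12,17]  [18,19]  [21,22]  [23,25]  [25,26]
[1,3] uncovered → point at 3; [5,10] uncovered → point at 10; [12,14] uncovered → point at 14; [18,19] uncovered → point at 19; [21,22] uncovered → point at 22; [23,25] uncovered → point at 25.
Points: 3, 10, 14, 19, 22, 25 (6 total).

10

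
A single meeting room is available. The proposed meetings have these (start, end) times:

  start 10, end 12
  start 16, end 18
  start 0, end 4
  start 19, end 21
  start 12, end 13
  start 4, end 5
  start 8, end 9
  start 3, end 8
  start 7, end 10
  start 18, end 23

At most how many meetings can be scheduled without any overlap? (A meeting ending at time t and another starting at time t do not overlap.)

By end time: (0,4), (4,5), (3,8), (8,9), (7,10), (10,12), (12,13), (16,18), (19,21), (18,23).
Pick (0,4); next start ≥ 4 → (4,5); next start ≥ 5 → (8,9); next start ≥ 9 → (10,12); next start ≥ 12 → (12,13); next start ≥ 13 → (16,18); next start ≥ 18 → (19,21).
Selected 7 meetings.

7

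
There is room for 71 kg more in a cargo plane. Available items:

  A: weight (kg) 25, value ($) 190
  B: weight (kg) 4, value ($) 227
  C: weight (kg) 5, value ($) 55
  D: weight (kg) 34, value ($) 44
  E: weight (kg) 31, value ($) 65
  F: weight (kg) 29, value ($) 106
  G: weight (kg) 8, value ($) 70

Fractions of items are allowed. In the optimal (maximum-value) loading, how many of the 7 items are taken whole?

5

Order: B (227/4=56.75) > C (55/5=11.00) > G (70/8=8.75) > A (190/25=7.60) > F (106/29=3.66) > E (65/31=2.10) > D (44/34=1.29)
Fill: take B (4 @ 227) → take C (5 @ 55) → take G (8 @ 70) → take A (25 @ 190) → take F (29 @ 106); 71/71 used.
5 item(s) taken whole.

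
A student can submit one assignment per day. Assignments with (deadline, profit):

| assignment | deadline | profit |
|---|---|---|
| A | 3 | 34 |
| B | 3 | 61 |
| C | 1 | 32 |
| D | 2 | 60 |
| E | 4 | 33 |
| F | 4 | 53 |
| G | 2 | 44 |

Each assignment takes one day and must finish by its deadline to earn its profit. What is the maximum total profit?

218

Profit order: B=61 D=60 F=53 G=44 A=34 E=33 C=32
Assign: B→slot 3, D→slot 2, F→slot 4, G→slot 1, A skipped, E skipped, C skipped.
Slots: [1:G] [2:D] [3:B] [4:F]
Profit = 44 + 60 + 61 + 53 = 218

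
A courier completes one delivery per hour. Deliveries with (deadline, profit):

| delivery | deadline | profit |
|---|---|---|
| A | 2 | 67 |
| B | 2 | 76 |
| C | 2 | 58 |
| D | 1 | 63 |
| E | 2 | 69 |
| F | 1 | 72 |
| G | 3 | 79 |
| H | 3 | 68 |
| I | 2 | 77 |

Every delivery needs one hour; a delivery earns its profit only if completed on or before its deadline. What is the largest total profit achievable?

Sort by profit descending; place each in the latest free slot ≤ its deadline.
By profit: G(d3,79), I(d2,77), B(d2,76), F(d1,72), E(d2,69), H(d3,68), A(d2,67), D(d1,63), C(d2,58)
G→slot 3; I→slot 2; B→slot 1; F skipped; E skipped; H skipped; A skipped; D skipped; C skipped.
Profit = 76 + 77 + 79 = 232

232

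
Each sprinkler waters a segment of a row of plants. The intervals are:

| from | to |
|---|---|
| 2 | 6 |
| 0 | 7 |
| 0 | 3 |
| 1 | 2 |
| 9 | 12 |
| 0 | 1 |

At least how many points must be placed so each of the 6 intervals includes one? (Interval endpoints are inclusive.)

3

Sort by right endpoint; whenever an interval is uncovered, place a point at its right end.
Sorted: [0,1] [1,2] [0,3] [2,6] [0,7] [9,12]
{[0,1],[1,2],[0,3]} hit by 1; {[2,6],[0,7]} hit by 6; {[9,12]} hit by 12.
Points: 1, 6, 12 (3 total).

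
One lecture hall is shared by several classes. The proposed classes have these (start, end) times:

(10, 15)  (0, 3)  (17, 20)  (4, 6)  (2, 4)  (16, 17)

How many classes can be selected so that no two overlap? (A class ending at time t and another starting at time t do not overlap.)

5

Sorted by end: (0,3)  (2,4)  (4,6)  (10,15)  (16,17)  (17,20)
take (0,3); skip (2,4); take (4,6); take (10,15); take (16,17); take (17,20).
Selected 5 classes.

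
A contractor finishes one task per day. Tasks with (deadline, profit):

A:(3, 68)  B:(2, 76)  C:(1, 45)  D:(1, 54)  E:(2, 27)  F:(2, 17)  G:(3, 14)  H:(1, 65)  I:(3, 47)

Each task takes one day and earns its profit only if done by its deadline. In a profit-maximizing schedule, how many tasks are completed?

3

By profit: B(d2,76), A(d3,68), H(d1,65), D(d1,54), I(d3,47), C(d1,45), E(d2,27), F(d2,17), G(d3,14)
B→slot 2; A→slot 3; H→slot 1; D skipped; I skipped; C skipped; E skipped; F skipped; G skipped.
3 of 9 scheduled.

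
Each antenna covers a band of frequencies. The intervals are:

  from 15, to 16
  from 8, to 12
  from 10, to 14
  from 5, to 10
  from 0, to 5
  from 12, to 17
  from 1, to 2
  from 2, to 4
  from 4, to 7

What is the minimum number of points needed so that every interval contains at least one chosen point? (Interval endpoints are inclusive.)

Sort by right endpoint; whenever an interval is uncovered, place a point at its right end.
By right end: [1,2]  [2,4]  [0,5]  [4,7]  [5,10]  [8,12]  [10,14]  [15,16]  [12,17]
[1,2] uncovered → point at 2; [4,7] uncovered → point at 7; [8,12] uncovered → point at 12; [15,16] uncovered → point at 16.
Points: 2, 7, 12, 16 (4 total).

4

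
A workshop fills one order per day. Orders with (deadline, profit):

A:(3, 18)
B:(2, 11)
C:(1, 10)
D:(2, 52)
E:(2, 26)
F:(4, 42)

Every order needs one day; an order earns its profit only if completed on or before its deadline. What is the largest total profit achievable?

Take jobs in profit order; each goes to the latest open slot no later than its deadline.
Profit order: D=52 F=42 E=26 A=18 B=11 C=10
Assign: D→slot 2, F→slot 4, E→slot 1, A→slot 3, B skipped, C skipped.
Slots: [1:E] [2:D] [3:A] [4:F]
Profit = 26 + 52 + 18 + 42 = 138

138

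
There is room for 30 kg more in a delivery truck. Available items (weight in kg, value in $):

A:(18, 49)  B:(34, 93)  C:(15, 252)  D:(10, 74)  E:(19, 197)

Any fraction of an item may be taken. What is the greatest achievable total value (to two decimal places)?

407.53

Greedy by value/weight ratio, highest first.
Order: C (252/15=16.80) > E (197/19=10.37) > D (74/10=7.40) > B (93/34=2.74) > A (49/18=2.72)
Fill: take C (15 @ 252) → take 15/19 of E → 155.53; 30/30 used.
Total value = 407.53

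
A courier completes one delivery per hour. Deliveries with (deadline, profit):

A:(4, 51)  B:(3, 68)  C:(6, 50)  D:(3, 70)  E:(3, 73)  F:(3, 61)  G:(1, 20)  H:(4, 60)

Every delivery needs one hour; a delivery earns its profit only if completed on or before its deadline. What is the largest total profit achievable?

321

Take jobs in profit order; each goes to the latest open slot no later than its deadline.
Profit order: E=73 D=70 B=68 F=61 H=60 A=51 C=50 G=20
Assign: E→slot 3, D→slot 2, B→slot 1, F skipped, H→slot 4, A skipped, C→slot 6, G skipped.
Slots: [1:B] [2:D] [3:E] [4:H] [6:C]
Profit = 68 + 70 + 73 + 60 + 50 = 321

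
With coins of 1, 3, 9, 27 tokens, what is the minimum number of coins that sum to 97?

7

Greedy: take as many of the largest coin as possible, then repeat with the remainder.
97 − 3×27→16 − 1×9→7 − 2×3→1 − 1×1→0
Total coins = 3 + 1 + 2 + 1 = 7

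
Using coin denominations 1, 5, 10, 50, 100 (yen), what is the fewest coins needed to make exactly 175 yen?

175 − 1×100→75 − 1×50→25 − 2×10→5 − 1×5→0
Total coins = 1 + 1 + 2 + 1 = 5

5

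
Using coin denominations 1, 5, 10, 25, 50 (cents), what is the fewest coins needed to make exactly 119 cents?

119 = 2×50 + 1×10 + 1×5 + 4×1
Total coins = 2 + 1 + 1 + 4 = 8

8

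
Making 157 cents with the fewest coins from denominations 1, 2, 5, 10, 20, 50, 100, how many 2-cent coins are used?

Use the largest denomination that fits, subtract, and repeat.
157 − 1×100→57 − 1×50→7 − 1×5→2 − 1×2→0
Count of 2: 1

1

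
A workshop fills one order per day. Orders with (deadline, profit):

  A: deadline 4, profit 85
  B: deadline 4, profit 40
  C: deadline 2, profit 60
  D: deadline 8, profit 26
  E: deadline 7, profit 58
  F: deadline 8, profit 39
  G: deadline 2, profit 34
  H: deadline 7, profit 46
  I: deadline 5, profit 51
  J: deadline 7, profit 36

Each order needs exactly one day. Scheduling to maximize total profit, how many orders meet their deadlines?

8

By profit: A(d4,85), C(d2,60), E(d7,58), I(d5,51), H(d7,46), B(d4,40), F(d8,39), J(d7,36), G(d2,34), D(d8,26)
A→slot 4; C→slot 2; E→slot 7; I→slot 5; H→slot 6; B→slot 3; F→slot 8; J→slot 1; G skipped; D skipped.
8 of 10 scheduled.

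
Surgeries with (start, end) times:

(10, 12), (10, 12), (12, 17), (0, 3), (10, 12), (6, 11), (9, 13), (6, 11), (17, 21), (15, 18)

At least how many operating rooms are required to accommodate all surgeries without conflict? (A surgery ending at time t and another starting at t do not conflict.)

6

The answer is the maximum number of intervals overlapping at any instant.
Events (time:±→running): 0:+→1 3:-→0 6:+→1 6:+→2 9:+→3 10:+→4 10:+→5 10:+→6 … peak 6.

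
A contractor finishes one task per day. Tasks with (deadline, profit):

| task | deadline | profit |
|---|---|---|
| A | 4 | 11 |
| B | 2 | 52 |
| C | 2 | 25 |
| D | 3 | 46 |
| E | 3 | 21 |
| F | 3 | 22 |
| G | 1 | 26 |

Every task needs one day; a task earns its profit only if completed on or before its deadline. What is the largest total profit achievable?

Take jobs in profit order; each goes to the latest open slot no later than its deadline.
By profit: B(d2,52), D(d3,46), G(d1,26), C(d2,25), F(d3,22), E(d3,21), A(d4,11)
B→slot 2; D→slot 3; G→slot 1; C skipped; F skipped; E skipped; A→slot 4.
Profit = 26 + 52 + 46 + 11 = 135

135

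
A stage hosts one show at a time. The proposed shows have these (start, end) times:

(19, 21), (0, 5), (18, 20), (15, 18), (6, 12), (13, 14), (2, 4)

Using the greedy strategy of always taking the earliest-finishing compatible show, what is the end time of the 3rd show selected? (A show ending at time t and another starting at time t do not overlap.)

Greedy by earliest finish: after sorting by end time, pick each interval compatible with the last pick.
By end time: (2,4), (0,5), (6,12), (13,14), (15,18), (18,20), (19,21).
Pick (2,4); next start ≥ 4 → (6,12); next start ≥ 12 → (13,14); next start ≥ 14 → (15,18); next start ≥ 18 → (18,20).
Selected: (2,4) (6,12) (13,14) (15,18) (18,20)

14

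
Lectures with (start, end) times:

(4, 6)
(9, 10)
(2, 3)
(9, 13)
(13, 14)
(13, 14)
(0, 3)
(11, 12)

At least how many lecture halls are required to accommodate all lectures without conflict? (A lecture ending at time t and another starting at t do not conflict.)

2

The answer is the maximum number of intervals overlapping at any instant.
starts: [0, 2, 4, 9, 9, 11, 13, 13]
ends:   [3, 3, 6, 10, 12, 13, 14, 14]
s0→1 s2→2  — peak 2.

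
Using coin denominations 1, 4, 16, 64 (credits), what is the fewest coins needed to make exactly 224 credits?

5

Use the largest denomination that fits, subtract, and repeat.
224 − 3×64→32 − 2×16→0
Total coins = 3 + 2 = 5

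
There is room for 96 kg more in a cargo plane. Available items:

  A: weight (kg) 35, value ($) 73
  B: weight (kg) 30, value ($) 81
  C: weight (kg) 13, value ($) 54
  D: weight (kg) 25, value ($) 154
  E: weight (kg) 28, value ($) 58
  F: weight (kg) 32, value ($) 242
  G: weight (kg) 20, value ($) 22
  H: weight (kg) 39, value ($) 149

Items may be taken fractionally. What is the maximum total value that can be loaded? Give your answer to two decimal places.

Order: F (242/32=7.56) > D (154/25=6.16) > C (54/13=4.15) > H (149/39=3.82) > B (81/30=2.70) > A (73/35=2.09) > E (58/28=2.07) > G (22/20=1.10)
Fill: take F (32 @ 242) → take D (25 @ 154) → take C (13 @ 54) → take 26/39 of H → 99.33; 96/96 used.
Total value = 549.33

549.33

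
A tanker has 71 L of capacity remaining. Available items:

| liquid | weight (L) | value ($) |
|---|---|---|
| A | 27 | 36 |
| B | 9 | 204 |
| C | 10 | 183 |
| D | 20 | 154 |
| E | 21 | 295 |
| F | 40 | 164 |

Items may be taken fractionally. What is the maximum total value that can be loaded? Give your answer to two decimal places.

Order: B (204/9=22.67) > C (183/10=18.30) > E (295/21=14.05) > D (154/20=7.70) > F (164/40=4.10) > A (36/27=1.33)
Fill: take B (9 @ 204) → take C (10 @ 183) → take E (21 @ 295) → take D (20 @ 154) → take 11/40 of F → 45.10; 71/71 used.
Total value = 881.10

881.10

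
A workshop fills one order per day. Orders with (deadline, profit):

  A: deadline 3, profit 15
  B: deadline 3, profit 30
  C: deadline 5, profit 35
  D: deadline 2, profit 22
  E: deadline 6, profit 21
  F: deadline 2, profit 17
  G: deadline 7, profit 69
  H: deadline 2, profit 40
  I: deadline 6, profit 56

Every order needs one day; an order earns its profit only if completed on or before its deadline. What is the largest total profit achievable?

Take jobs in profit order; each goes to the latest open slot no later than its deadline.
By profit: G(d7,69), I(d6,56), H(d2,40), C(d5,35), B(d3,30), D(d2,22), E(d6,21), F(d2,17), A(d3,15)
G→slot 7; I→slot 6; H→slot 2; C→slot 5; B→slot 3; D→slot 1; E→slot 4; F skipped; A skipped.
Profit = 22 + 40 + 30 + 21 + 35 + 56 + 69 = 273

273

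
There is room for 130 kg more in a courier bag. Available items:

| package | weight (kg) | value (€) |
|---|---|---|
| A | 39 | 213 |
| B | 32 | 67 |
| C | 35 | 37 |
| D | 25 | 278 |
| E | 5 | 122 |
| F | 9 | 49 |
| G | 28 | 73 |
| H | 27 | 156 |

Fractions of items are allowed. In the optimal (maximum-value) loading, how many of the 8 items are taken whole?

Greedy by value/weight ratio, highest first.
Order: E (122/5=24.40) > D (278/25=11.12) > H (156/27=5.78) > A (213/39=5.46) > F (49/9=5.44) > G (73/28=2.61) > B (67/32=2.09) > C (37/35=1.06)
Fill: take E (5 @ 122) → take D (25 @ 278) → take H (27 @ 156) → take A (39 @ 213) → take F (9 @ 49) → take 25/28 of G → 65.18; 130/130 used.
5 item(s) taken whole; one partial (take 25/28 of G).

5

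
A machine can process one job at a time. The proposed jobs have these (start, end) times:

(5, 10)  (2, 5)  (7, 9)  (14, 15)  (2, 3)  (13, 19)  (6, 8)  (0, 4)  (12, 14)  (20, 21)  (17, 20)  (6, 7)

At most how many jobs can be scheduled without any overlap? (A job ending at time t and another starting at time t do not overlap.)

Order by finish time; keep every interval that doesn't clash with the previous kept one.
By end time: (2,3), (0,4), (2,5), (6,7), (6,8), (7,9), (5,10), (12,14), (14,15), (13,19), (17,20), (20,21).
Pick (2,3); next start ≥ 3 → (6,7); next start ≥ 7 → (7,9); next start ≥ 9 → (12,14); next start ≥ 14 → (14,15); next start ≥ 15 → (17,20); next start ≥ 20 → (20,21).
Selected 7 jobs.

7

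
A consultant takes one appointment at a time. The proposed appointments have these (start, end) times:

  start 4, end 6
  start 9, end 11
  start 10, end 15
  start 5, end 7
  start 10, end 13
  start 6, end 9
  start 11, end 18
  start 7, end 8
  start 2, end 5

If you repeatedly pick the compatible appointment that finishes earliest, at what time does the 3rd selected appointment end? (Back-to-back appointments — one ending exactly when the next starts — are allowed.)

8

Sort by end time and greedily take each interval whose start is ≥ the last chosen end.
By end time: (2,5), (4,6), (5,7), (7,8), (6,9), (9,11), (10,13), (10,15), (11,18).
Pick (2,5); next start ≥ 5 → (5,7); next start ≥ 7 → (7,8); next start ≥ 8 → (9,11); next start ≥ 11 → (11,18).
Selected: (2,5) (5,7) (7,8) (9,11) (11,18)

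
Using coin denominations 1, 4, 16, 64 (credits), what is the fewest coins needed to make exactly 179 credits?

8

179 = 2×64 + 3×16 + 3×1
Total coins = 2 + 3 + 3 = 8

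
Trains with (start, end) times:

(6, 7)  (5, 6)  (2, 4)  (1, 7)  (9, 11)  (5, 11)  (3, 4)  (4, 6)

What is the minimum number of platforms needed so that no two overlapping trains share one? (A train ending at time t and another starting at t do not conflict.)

The answer is the maximum number of intervals overlapping at any instant.
starts: [1, 2, 3, 4, 5, 5, 6, 9]
ends:   [4, 4, 6, 6, 7, 7, 11, 11]
s1→1 s2→2 s3→3 e4→2 e4→1 s4→2 s5→3 s5→4  — peak 4.

4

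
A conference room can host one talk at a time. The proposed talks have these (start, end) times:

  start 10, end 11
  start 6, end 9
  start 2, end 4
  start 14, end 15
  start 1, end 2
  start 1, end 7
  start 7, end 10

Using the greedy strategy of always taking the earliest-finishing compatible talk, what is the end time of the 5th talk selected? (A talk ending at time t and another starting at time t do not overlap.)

Sorted by end: (1,2)  (2,4)  (1,7)  (6,9)  (7,10)  (10,11)  (14,15)
take (1,2); take (2,4); take (6,9); take (10,11); take (14,15).
Selected: (1,2) (2,4) (6,9) (10,11) (14,15)

15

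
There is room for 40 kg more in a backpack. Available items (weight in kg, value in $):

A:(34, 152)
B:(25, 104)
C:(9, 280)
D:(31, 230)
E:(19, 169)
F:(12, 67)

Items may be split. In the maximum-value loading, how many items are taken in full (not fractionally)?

2

Order: C (280/9=31.11) > E (169/19=8.89) > D (230/31=7.42) > F (67/12=5.58) > A (152/34=4.47) > B (104/25=4.16)
Fill: take C (9 @ 280) → take E (19 @ 169) → take 12/31 of D → 89.03; 40/40 used.
2 item(s) taken whole; one partial (take 12/31 of D).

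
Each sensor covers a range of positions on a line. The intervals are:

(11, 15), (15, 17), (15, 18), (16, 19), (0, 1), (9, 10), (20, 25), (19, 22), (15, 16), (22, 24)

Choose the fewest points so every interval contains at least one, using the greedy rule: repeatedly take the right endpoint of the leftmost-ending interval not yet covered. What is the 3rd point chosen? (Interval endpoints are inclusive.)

15

Sorted: [0,1] [9,10] [11,15] [15,16] [15,17] [15,18] [16,19] [19,22] [22,24] [20,25]
{[0,1]} hit by 1; {[9,10]} hit by 10; {[11,15],[15,16],[15,17],[15,18]} hit by 15; {[16,19],[19,22]} hit by 19; {[22,24],[20,25]} hit by 24.
Points: 1, 10, 15, 19, 24 (5 total).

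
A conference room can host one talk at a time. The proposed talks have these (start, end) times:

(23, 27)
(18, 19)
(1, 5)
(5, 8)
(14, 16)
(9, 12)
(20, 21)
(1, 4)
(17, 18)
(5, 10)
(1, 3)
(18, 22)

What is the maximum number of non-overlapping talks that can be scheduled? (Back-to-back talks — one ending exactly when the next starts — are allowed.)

Sort by end time and greedily take each interval whose start is ≥ the last chosen end.
By end time: (1,3), (1,4), (1,5), (5,8), (5,10), (9,12), (14,16), (17,18), (18,19), (20,21), (18,22), (23,27).
Pick (1,3); next start ≥ 3 → (5,8); next start ≥ 8 → (9,12); next start ≥ 12 → (14,16); next start ≥ 16 → (17,18); next start ≥ 18 → (18,19); next start ≥ 19 → (20,21); next start ≥ 21 → (23,27).
Selected 8 talks.

8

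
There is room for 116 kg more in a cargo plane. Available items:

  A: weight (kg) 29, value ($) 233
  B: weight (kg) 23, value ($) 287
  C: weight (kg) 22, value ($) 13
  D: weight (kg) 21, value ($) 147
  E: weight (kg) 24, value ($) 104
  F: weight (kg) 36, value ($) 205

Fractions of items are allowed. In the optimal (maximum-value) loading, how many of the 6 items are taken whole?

Order: B (287/23=12.48) > A (233/29=8.03) > D (147/21=7.00) > F (205/36=5.69) > E (104/24=4.33) > C (13/22=0.59)
Fill: take B (23 @ 287) → take A (29 @ 233) → take D (21 @ 147) → take F (36 @ 205) → take 7/24 of E → 30.33; 116/116 used.
4 item(s) taken whole; one partial (take 7/24 of E).

4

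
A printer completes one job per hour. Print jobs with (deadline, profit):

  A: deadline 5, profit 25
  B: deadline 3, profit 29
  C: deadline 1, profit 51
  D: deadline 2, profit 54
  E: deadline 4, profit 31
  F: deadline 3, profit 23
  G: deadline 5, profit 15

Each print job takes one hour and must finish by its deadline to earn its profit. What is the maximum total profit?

190

Take jobs in profit order; each goes to the latest open slot no later than its deadline.
Profit order: D=54 C=51 E=31 B=29 A=25 F=23 G=15
Assign: D→slot 2, C→slot 1, E→slot 4, B→slot 3, A→slot 5, F skipped, G skipped.
Slots: [1:C] [2:D] [3:B] [4:E] [5:A]
Profit = 51 + 54 + 29 + 31 + 25 = 190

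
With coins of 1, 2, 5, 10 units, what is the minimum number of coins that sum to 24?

24 = 2×10 + 2×2
Total coins = 2 + 2 = 4

4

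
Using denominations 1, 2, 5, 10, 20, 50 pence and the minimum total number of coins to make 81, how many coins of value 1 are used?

1

Use the largest denomination that fits, subtract, and repeat.
81 = 1×50 + 1×20 + 1×10 + 1×1
Count of 1: 1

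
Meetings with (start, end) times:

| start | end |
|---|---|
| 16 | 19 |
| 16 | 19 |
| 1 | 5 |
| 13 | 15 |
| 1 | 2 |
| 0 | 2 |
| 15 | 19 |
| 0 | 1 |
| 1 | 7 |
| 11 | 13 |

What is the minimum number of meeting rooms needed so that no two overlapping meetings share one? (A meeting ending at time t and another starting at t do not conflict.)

Count concurrent intervals with a sweep; the peak is the room count.
Events (time:±→running): 0:+→1 0:+→2 1:-→1 1:+→2 1:+→3 1:+→4 … peak 4.

4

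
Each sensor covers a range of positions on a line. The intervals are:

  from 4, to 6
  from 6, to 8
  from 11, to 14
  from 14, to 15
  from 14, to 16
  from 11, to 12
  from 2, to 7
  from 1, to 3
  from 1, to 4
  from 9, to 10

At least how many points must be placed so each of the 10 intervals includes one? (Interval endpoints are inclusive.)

5

By right end: [1,3]  [1,4]  [4,6]  [2,7]  [6,8]  [9,10]  [11,12]  [11,14]  [14,15]  [14,16]
[1,3] uncovered → point at 3; [4,6] uncovered → point at 6; [9,10] uncovered → point at 10; [11,12] uncovered → point at 12; [14,15] uncovered → point at 15.
Points: 3, 6, 10, 12, 15 (5 total).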